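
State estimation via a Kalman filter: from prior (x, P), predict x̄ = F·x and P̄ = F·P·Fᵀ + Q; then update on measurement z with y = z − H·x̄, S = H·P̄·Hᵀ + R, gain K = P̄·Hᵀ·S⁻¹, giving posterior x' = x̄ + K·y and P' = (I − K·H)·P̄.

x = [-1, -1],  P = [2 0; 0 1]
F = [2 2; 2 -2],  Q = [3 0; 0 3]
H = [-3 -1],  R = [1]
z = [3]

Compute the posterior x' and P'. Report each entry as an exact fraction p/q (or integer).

x' = [-37/25, 243/175]
P' = [32/25 -89/25; -89/25 1896/175]

x̄ = F·x = [-4, 0]
P̄ = F·P·Fᵀ + Q = [15 4; 4 15]
y = z − H·x̄ = [-9]
S = H·P̄·Hᵀ + R = [175]
K = P̄·Hᵀ·S⁻¹ = [-7/25; -27/175]
x' = x̄ + K·y = [-37/25, 243/175]
P' = (I − K·H)·P̄ = [32/25 -89/25; -89/25 1896/175]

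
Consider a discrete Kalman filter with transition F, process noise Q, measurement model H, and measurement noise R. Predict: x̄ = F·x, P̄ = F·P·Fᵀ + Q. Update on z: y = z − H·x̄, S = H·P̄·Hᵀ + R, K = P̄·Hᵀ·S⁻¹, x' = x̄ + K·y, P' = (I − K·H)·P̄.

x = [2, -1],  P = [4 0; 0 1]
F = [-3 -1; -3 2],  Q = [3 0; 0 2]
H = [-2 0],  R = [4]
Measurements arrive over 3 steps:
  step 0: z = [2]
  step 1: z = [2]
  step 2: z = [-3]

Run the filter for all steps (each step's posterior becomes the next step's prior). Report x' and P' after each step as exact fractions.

step 0: x̄ = F·x = [-5, -8]
step 0: P̄ = F·P·Fᵀ + Q = [40 34; 34 42]
step 0: y = z − H·x̄ = [-8]
step 0: S = H·P̄·Hᵀ + R = [164]
step 0: K = P̄·Hᵀ·S⁻¹ = [-20/41; -17/41]
step 0: x' = x̄ + K·y = [-45/41, -192/41]
step 0: P' = (I − K·H)·P̄ = [40/41 34/41; 34/41 566/41]
step 1: x̄ = F·x = [327/41, -249/41]
step 1: P̄ = F·P·Fᵀ + Q = [1253/41 -874/41; -874/41 2298/41]
step 1: y = z − H·x̄ = [736/41]
step 1: S = H·P̄·Hᵀ + R = [5176/41]
step 1: K = P̄·Hᵀ·S⁻¹ = [-1253/2588; 437/1294]
step 1: x' = x̄ + K·y = [-463/647, -7/647]
step 1: P' = (I − K·H)·P̄ = [1253/1294 -437/647; -437/647 26948/647]
step 2: x̄ = F·x = [1396/647, 1375/647]
step 2: P̄ = F·P·Fᵀ + Q = [63811/1294 -93893/1294; -93893/1294 239937/1294]
step 2: y = z − H·x̄ = [851/647]
step 2: S = H·P̄·Hᵀ + R = [130210/647]
step 2: K = P̄·Hᵀ·S⁻¹ = [-63811/130210; 93893/130210]
step 2: x' = x̄ + K·y = [197017/130210, 400219/130210]
step 2: P' = (I − K·H)·P̄ = [63811/65105 -93893/65105; -93893/65105 5259044/65105]

step 0: x' = [-45/41, -192/41], P' = [40/41 34/41; 34/41 566/41]
step 1: x' = [-463/647, -7/647], P' = [1253/1294 -437/647; -437/647 26948/647]
step 2: x' = [197017/130210, 400219/130210], P' = [63811/65105 -93893/65105; -93893/65105 5259044/65105]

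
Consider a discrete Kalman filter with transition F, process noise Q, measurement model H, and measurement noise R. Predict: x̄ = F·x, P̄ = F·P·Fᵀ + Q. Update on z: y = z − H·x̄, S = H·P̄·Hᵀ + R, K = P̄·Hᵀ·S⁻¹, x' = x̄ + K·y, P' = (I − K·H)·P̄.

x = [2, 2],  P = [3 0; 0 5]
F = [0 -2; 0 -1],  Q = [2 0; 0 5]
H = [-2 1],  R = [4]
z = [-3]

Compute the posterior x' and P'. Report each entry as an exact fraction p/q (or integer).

x' = [29/31, -17/31]
P' = [104/31 140/31; 140/31 260/31]

x̄ = F·x = [-4, -2]
P̄ = F·P·Fᵀ + Q = [22 10; 10 10]
y = z − H·x̄ = [-9]
S = H·P̄·Hᵀ + R = [62]
K = P̄·Hᵀ·S⁻¹ = [-17/31; -5/31]
x' = x̄ + K·y = [29/31, -17/31]
P' = (I − K·H)·P̄ = [104/31 140/31; 140/31 260/31]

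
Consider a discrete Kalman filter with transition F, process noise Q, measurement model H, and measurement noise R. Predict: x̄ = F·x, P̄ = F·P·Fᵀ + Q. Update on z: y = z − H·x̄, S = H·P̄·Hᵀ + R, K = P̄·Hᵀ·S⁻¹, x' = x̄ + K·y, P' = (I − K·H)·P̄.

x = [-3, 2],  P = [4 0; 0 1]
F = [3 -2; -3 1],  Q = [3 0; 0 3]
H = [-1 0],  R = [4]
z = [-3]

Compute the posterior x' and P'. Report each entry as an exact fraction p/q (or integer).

x' = [77/47, -91/47]
P' = [172/47 -152/47; -152/47 436/47]

x̄ = F·x = [-13, 11]
P̄ = F·P·Fᵀ + Q = [43 -38; -38 40]
y = z − H·x̄ = [-16]
S = H·P̄·Hᵀ + R = [47]
K = P̄·Hᵀ·S⁻¹ = [-43/47; 38/47]
x' = x̄ + K·y = [77/47, -91/47]
P' = (I − K·H)·P̄ = [172/47 -152/47; -152/47 436/47]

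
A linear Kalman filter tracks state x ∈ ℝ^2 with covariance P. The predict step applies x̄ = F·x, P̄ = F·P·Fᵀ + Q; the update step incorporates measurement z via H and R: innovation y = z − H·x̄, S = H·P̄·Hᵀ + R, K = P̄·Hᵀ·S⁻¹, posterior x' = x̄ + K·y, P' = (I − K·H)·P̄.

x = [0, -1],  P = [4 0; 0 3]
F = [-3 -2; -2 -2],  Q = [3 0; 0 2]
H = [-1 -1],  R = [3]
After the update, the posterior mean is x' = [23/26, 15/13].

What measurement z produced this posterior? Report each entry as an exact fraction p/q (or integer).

x̄ = F·x = [2, 2]
P̄ = F·P·Fᵀ + Q = [51 36; 36 30]
S = H·P̄·Hᵀ + R = [156]
K = P̄·Hᵀ·S⁻¹ = [-29/52; -11/26]
x' − x̄ = [-29/26, -11/13] = K·y
y = (KᵀK)⁻¹·Kᵀ·(x' − x̄) = [2]
z = y + H·x̄ = [2] + [-4] = [-2]

z = [-2]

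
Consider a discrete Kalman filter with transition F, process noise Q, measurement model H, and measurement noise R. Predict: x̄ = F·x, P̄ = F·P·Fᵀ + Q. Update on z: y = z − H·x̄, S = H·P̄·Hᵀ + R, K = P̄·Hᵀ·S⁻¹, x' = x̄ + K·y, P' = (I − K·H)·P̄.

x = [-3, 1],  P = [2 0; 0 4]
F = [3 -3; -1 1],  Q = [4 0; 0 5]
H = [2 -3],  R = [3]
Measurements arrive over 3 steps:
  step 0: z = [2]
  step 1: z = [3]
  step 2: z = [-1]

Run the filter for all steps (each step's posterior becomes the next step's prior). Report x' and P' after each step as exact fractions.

step 0: x̄ = F·x = [-12, 4]
step 0: P̄ = F·P·Fᵀ + Q = [58 -18; -18 11]
step 0: y = z − H·x̄ = [38]
step 0: S = H·P̄·Hᵀ + R = [550]
step 0: K = P̄·Hᵀ·S⁻¹ = [17/55; -69/550]
step 0: x' = x̄ + K·y = [-14/55, -211/275]
step 0: P' = (I − K·H)·P̄ = [60/11 183/55; 183/55 1289/550]
step 1: x̄ = F·x = [423/275, -141/275]
step 1: P̄ = F·P·Fᵀ + Q = [7861/550 -1887/550; -1887/550 3379/550]
step 1: y = z − H·x̄ = [-444/275]
step 1: S = H·P̄·Hᵀ + R = [86149/550]
step 1: K = P̄·Hᵀ·S⁻¹ = [21383/86149; -13911/86149]
step 1: x' = x̄ + K·y = [97989/86149, -21711/86149]
step 1: P' = (I − K·H)·P̄ = [399972/86149 245265/86149; 245265/86149 177421/86149]
step 2: x̄ = F·x = [51300/12307, -17100/12307]
step 2: P̄ = F·P·Fᵀ + Q = [160909/12307 -37227/12307; -37227/12307 73944/12307]
step 2: y = z − H·x̄ = [-166207/12307]
step 2: S = H·P̄·Hᵀ + R = [1792777/12307]
step 2: K = P̄·Hᵀ·S⁻¹ = [433499/1792777; -296286/1792777]
step 2: x' = x̄ + K·y = [1618501/1792777, 1510386/1792777]
step 2: P' = (I − K·H)·P̄ = [8170356/1792777 5013405/1792777; 5013405/1792777 3638556/1792777]

step 0: x' = [-14/55, -211/275], P' = [60/11 183/55; 183/55 1289/550]
step 1: x' = [97989/86149, -21711/86149], P' = [399972/86149 245265/86149; 245265/86149 177421/86149]
step 2: x' = [1618501/1792777, 1510386/1792777], P' = [8170356/1792777 5013405/1792777; 5013405/1792777 3638556/1792777]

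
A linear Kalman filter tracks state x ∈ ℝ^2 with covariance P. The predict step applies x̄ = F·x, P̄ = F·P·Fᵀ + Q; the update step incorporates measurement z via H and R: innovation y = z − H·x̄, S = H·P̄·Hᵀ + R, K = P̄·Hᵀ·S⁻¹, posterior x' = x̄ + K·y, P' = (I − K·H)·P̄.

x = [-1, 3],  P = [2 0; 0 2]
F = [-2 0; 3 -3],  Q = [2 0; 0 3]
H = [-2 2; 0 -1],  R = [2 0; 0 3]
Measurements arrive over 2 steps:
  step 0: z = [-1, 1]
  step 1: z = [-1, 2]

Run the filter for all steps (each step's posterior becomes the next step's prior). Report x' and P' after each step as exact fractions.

step 0: x' = [-100/81, -47/27], P' = [146/81 40/27; 40/27 59/36]
step 1: x' = [12218/28043, -5813/28043], P' = [51046/28043 40572/28043; 40572/28043 43563/28043]

step 0: x̄ = F·x = [2, -12]
step 0: P̄ = F·P·Fᵀ + Q = [10 -12; -12 39]
step 0: y = z − H·x̄ = [27, -11]
step 0: S = H·P̄·Hᵀ + R = [294 -102; -102 42]
step 0: K = P̄·Hᵀ·S⁻¹ = [-26/81 -40/81; 17/108 -59/108]
step 0: x' = x̄ + K·y = [-100/81, -47/27]
step 0: P' = (I − K·H)·P̄ = [146/81 40/27; 40/27 59/36]
step 1: x̄ = F·x = [200/81, 41/27]
step 1: P̄ = F·P·Fᵀ + Q = [746/81 -52/27; -52/27 263/36]
step 1: y = z − H·x̄ = [73/81, 95/27]
step 1: S = H·P̄·Hᵀ + R = [6761/81 -997/54; -997/54 371/36]
step 1: K = P̄·Hᵀ·S⁻¹ = [-10474/28043 -13524/28043; 2991/28043 -14521/28043]
step 1: x' = x̄ + K·y = [12218/28043, -5813/28043]
step 1: P' = (I − K·H)·P̄ = [51046/28043 40572/28043; 40572/28043 43563/28043]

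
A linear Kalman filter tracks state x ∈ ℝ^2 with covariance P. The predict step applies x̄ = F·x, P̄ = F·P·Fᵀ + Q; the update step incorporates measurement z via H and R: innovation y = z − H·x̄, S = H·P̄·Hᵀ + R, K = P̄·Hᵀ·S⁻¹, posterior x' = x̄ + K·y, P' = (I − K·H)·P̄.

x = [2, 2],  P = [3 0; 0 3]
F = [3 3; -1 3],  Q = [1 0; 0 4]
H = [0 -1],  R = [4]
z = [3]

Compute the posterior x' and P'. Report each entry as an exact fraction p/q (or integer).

x̄ = F·x = [12, 4]
P̄ = F·P·Fᵀ + Q = [55 18; 18 34]
y = z − H·x̄ = [7]
S = H·P̄·Hᵀ + R = [38]
K = P̄·Hᵀ·S⁻¹ = [-9/19; -17/19]
x' = x̄ + K·y = [165/19, -43/19]
P' = (I − K·H)·P̄ = [883/19 36/19; 36/19 68/19]

x' = [165/19, -43/19]
P' = [883/19 36/19; 36/19 68/19]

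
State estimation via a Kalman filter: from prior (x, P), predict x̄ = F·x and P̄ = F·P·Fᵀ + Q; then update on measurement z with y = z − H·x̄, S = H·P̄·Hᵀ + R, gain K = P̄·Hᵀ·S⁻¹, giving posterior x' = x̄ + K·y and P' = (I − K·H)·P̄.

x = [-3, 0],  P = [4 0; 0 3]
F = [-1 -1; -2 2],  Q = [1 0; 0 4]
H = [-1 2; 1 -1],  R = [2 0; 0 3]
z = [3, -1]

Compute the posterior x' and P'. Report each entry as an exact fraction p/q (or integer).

x' = [17/7, 20/7]
P' = [596/119 338/119; 338/119 242/119]

x̄ = F·x = [3, 6]
P̄ = F·P·Fᵀ + Q = [8 2; 2 32]
y = z − H·x̄ = [-6, 2]
S = H·P̄·Hᵀ + R = [130 -66; -66 39]
K = P̄·Hᵀ·S⁻¹ = [40/119 86/119; 73/119 32/119]
x' = x̄ + K·y = [17/7, 20/7]
P' = (I − K·H)·P̄ = [596/119 338/119; 338/119 242/119]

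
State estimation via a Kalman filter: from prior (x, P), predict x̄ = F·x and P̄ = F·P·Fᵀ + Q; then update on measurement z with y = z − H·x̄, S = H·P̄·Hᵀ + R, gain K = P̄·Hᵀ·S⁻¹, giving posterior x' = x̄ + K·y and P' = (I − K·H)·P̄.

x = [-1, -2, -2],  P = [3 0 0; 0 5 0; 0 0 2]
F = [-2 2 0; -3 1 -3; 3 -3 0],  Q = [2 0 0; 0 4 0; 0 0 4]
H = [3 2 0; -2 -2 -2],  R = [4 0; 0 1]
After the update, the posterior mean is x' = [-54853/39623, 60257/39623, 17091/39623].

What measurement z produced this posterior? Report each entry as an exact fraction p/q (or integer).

z = [-1, -1]

x̄ = F·x = [-2, 7, 3]
P̄ = F·P·Fᵀ + Q = [34 28 -48; 28 54 -42; -48 -42 76]
S = H·P̄·Hᵀ + R = [862 -244; -244 161]
K = P̄·Hᵀ·S⁻¹ = [9303/39623 7208/39623; 5696/39623 -11056/39623; -14938/39623 -15748/39623]
x' − x̄ = [24393/39623, -217104/39623, -101778/39623] = K·y
y = (KᵀK)⁻¹·Kᵀ·(x' − x̄) = [-9, 15]
z = y + H·x̄ = [-9, 15] + [8, -16] = [-1, -1]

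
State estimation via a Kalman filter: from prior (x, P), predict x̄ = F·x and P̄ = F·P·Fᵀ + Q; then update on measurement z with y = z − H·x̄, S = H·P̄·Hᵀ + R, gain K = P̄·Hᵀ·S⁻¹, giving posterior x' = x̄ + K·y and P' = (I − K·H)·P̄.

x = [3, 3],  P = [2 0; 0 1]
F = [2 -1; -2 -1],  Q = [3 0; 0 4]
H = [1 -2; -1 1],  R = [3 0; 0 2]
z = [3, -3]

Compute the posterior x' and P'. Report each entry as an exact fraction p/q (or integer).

x' = [-1/2, -5/2]
P' = [1249/414 707/414; 707/414 613/414]

x̄ = F·x = [3, -9]
P̄ = F·P·Fᵀ + Q = [12 -7; -7 13]
y = z − H·x̄ = [-18, 9]
S = H·P̄·Hᵀ + R = [95 -59; -59 41]
K = P̄·Hᵀ·S⁻¹ = [-55/414 -271/414; -173/414 -47/414]
x' = x̄ + K·y = [-1/2, -5/2]
P' = (I − K·H)·P̄ = [1249/414 707/414; 707/414 613/414]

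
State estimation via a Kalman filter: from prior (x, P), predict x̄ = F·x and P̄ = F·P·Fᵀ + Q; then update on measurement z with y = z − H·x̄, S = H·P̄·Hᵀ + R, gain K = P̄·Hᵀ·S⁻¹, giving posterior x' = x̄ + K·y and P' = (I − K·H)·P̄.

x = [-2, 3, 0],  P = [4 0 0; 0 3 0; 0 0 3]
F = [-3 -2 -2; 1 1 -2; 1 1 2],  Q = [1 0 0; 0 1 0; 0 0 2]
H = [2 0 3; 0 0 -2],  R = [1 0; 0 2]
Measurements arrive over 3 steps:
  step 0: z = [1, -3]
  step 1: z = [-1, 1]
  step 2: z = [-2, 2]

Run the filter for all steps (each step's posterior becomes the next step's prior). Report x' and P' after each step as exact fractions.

step 0: x̄ = F·x = [0, 1, 1]
step 0: P̄ = F·P·Fᵀ + Q = [61 -6 -30; -6 20 -5; -30 -5 21]
step 0: y = z − H·x̄ = [-2, -1]
step 0: S = H·P̄·Hᵀ + R = [74 -6; -6 86]
step 0: K = P̄·Hᵀ·S⁻¹ = [389/791 579/791; -1131/3164 289/3164; 3/3164 -1545/3164]
step 0: x' = x̄ + K·y = [-1357/791, 5137/3164, 4703/3164]
step 0: P' = (I − K·H)·P̄ = [1063/791 -33/791 -579/791; -33/791 29853/3164 -289/3164; -579/791 -289/3164 1545/3164]
step 1: x̄ = F·x = [-849/791, -9697/3164, 9115/3164]
step 1: P̄ = F·P·Fᵀ + Q = [33834/791 -18866/791 -14430/791; -18866/791 53605/3164 27661/3164; -14430/791 27661/3164 35929/3164]
step 1: y = z − H·x̄ = [-23717/3164, 10697/1582]
step 1: S = H·P̄·Hᵀ + R = [175229/3164 7653/1582; 7653/1582 37511/791]
step 1: K = P̄·Hᵀ·S⁻¹ = [2032896/4117855 2960796/4117855; -1477241/4117855 -1367581/4117855; -7653/4117855 -1971313/4117855]
step 1: x' = x̄ + K·y = [12477/141995, -372217/141995, -48591/141995]
step 1: P' = (I − K·H)·P̄ = [5457642/4117855 -2789992/4117855 -2960796/4117855; -2789992/4117855 14130582/4117855 1367581/4117855; -2960796/4117855 1367581/4117855 1971313/4117855]
step 2: x̄ = F·x = [160837/28399, -262558/141995, -456922/141995]
step 2: P̄ = F·P·Fᵀ + Q = [11915081/823571 -6381380/823571 -4617700/823571; -6381380/823571 32384207/4117855 6122988/4117855; -4617700/823571 6122988/4117855 23756342/4117855]
step 2: y = z − H·x̄ = [-521594/141995, -629854/141995]
step 2: S = H·P̄·Hᵀ + R = [179164553/4117855 -50184052/4117855; -50184052/4117855 103261078/4117855]
step 2: K = P̄·Hᵀ·S⁻¹ = [906850758/1940608133 1308536672/1940608133; -644417476/1940608133 -543323020/1940608133; 25092026/1940608133 -880721790/1940608133]
step 2: x' = x̄ + K·y = [1855086307/1940608133, 1188888878/1940608133, -2430143718/1940608133]
step 2: P' = (I − K·H)·P̄ = [2416230387/1940608133 -1137193268/1940608133 -1308536672/1940608133; -1137193268/1940608133 6534005765/1940608133 543323020/1940608133; -1308536672/1940608133 543323020/1940608133 880721790/1940608133]

step 0: x' = [-1357/791, 5137/3164, 4703/3164], P' = [1063/791 -33/791 -579/791; -33/791 29853/3164 -289/3164; -579/791 -289/3164 1545/3164]
step 1: x' = [12477/141995, -372217/141995, -48591/141995], P' = [5457642/4117855 -2789992/4117855 -2960796/4117855; -2789992/4117855 14130582/4117855 1367581/4117855; -2960796/4117855 1367581/4117855 1971313/4117855]
step 2: x' = [1855086307/1940608133, 1188888878/1940608133, -2430143718/1940608133], P' = [2416230387/1940608133 -1137193268/1940608133 -1308536672/1940608133; -1137193268/1940608133 6534005765/1940608133 543323020/1940608133; -1308536672/1940608133 543323020/1940608133 880721790/1940608133]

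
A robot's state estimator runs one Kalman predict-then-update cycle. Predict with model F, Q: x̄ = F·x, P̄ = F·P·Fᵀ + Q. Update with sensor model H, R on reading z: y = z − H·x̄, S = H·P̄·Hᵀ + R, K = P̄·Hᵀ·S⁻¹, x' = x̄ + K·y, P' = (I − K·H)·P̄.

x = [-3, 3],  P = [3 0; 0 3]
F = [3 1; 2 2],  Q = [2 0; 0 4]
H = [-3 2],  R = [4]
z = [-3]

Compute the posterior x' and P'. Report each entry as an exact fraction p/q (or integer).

x̄ = F·x = [-6, 0]
P̄ = F·P·Fᵀ + Q = [32 24; 24 28]
y = z − H·x̄ = [-21]
S = H·P̄·Hᵀ + R = [116]
K = P̄·Hᵀ·S⁻¹ = [-12/29; -4/29]
x' = x̄ + K·y = [78/29, 84/29]
P' = (I − K·H)·P̄ = [352/29 504/29; 504/29 748/29]

x' = [78/29, 84/29]
P' = [352/29 504/29; 504/29 748/29]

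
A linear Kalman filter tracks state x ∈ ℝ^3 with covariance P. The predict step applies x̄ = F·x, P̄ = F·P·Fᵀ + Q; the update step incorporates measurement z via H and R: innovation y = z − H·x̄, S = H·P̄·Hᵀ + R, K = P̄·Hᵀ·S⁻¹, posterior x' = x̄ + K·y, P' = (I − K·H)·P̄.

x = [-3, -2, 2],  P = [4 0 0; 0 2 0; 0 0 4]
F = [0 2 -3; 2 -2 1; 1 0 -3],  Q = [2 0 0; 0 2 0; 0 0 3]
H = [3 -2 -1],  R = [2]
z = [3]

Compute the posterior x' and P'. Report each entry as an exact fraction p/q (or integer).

x' = [-2462/587, -2784/587, -3531/587]
P' = [6838/587 4732/587 10766/587; 4732/587 4154/587 6120/587; 10766/587 6120/587 19912/587]

x̄ = F·x = [-10, 0, -9]
P̄ = F·P·Fᵀ + Q = [46 -20 36; -20 30 -4; 36 -4 43]
y = z − H·x̄ = [24]
S = H·P̄·Hᵀ + R = [587]
K = P̄·Hᵀ·S⁻¹ = [142/587; -116/587; 73/587]
x' = x̄ + K·y = [-2462/587, -2784/587, -3531/587]
P' = (I − K·H)·P̄ = [6838/587 4732/587 10766/587; 4732/587 4154/587 6120/587; 10766/587 6120/587 19912/587]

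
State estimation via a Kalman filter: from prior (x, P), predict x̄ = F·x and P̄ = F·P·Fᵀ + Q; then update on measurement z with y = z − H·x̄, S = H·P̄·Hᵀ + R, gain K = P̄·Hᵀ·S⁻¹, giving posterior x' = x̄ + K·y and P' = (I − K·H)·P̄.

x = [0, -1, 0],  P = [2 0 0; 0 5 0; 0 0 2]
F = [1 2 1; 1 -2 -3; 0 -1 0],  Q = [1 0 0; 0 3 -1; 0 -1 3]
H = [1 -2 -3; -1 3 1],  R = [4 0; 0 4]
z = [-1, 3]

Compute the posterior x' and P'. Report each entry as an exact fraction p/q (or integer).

x' = [-4659/12199, 10994/12199, -3656/12199]
P' = [126631/24398 20399/12199 7593/24398; 20399/12199 14998/12199 -5691/12199; 7593/24398 -5691/12199 20671/24398]

x̄ = F·x = [-2, 2, 1]
P̄ = F·P·Fᵀ + Q = [25 -24 -10; -24 43 9; -10 9 8]
y = z − H·x̄ = [8, -6]
S = H·P̄·Hᵀ + R = [537 -566; -566 642]
K = P̄·Hᵀ·S⁻¹ = [2782/12199 839/24398; 1869/12199 4726/12199; -3957/12199 -5267/24398]
x' = x̄ + K·y = [-4659/12199, 10994/12199, -3656/12199]
P' = (I − K·H)·P̄ = [126631/24398 20399/12199 7593/24398; 20399/12199 14998/12199 -5691/12199; 7593/24398 -5691/12199 20671/24398]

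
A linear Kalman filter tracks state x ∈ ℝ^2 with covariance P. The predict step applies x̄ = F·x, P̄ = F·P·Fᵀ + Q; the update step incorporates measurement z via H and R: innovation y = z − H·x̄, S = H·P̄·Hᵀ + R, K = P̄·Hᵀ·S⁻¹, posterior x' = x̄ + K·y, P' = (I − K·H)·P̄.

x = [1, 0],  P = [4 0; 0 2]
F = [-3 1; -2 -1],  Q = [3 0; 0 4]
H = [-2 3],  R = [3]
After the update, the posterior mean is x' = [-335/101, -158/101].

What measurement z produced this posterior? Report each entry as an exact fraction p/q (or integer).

x̄ = F·x = [-3, -2]
P̄ = F·P·Fᵀ + Q = [41 22; 22 22]
S = H·P̄·Hᵀ + R = [101]
K = P̄·Hᵀ·S⁻¹ = [-16/101; 22/101]
x' − x̄ = [-32/101, 44/101] = K·y
y = (KᵀK)⁻¹·Kᵀ·(x' − x̄) = [2]
z = y + H·x̄ = [2] + [0] = [2]

z = [2]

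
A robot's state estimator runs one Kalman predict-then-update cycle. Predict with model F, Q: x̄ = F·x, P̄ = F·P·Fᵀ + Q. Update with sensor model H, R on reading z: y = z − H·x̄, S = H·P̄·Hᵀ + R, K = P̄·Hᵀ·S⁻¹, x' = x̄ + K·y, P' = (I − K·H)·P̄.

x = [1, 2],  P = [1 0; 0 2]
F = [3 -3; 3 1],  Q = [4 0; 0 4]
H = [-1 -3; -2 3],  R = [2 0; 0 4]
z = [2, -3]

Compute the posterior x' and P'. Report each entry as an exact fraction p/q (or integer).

x' = [4523/19063, -13669/19063]
P' = [12436/19063 12/19063; 12/19063 2796/19063]

x̄ = F·x = [-3, 5]
P̄ = F·P·Fᵀ + Q = [31 3; 3 15]
y = z − H·x̄ = [14, -24]
S = H·P̄·Hᵀ + R = [186 -64; -64 227]
K = P̄·Hᵀ·S⁻¹ = [-6236/19063 -6209/19063; -4200/19063 2091/19063]
x' = x̄ + K·y = [4523/19063, -13669/19063]
P' = (I − K·H)·P̄ = [12436/19063 12/19063; 12/19063 2796/19063]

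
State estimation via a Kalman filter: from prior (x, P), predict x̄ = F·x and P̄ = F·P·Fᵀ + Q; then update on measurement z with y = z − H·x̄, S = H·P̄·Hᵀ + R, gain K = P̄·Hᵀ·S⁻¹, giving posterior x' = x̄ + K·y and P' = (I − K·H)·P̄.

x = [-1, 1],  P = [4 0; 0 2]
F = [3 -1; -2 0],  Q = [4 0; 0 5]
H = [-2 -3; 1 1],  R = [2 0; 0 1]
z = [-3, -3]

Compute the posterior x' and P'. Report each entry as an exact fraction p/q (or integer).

x' = [-4052/407, 3037/407]
P' = [3450/407 -2496/407; -2496/407 1878/407]

x̄ = F·x = [-4, 2]
P̄ = F·P·Fᵀ + Q = [42 -24; -24 21]
y = z − H·x̄ = [-5, -1]
S = H·P̄·Hᵀ + R = [71 -27; -27 16]
K = P̄·Hᵀ·S⁻¹ = [294/407 954/407; -321/407 -618/407]
x' = x̄ + K·y = [-4052/407, 3037/407]
P' = (I − K·H)·P̄ = [3450/407 -2496/407; -2496/407 1878/407]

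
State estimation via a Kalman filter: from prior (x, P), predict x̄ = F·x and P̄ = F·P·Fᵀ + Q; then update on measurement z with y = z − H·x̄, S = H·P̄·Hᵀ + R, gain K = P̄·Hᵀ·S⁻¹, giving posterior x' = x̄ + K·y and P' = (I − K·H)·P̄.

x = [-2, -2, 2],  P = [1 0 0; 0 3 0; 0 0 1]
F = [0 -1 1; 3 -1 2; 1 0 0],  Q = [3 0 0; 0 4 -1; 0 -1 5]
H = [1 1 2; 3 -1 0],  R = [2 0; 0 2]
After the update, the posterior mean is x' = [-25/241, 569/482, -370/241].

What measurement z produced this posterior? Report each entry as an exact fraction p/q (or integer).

z = [-2, -2]

x̄ = F·x = [4, 0, -2]
P̄ = F·P·Fᵀ + Q = [7 5 0; 5 20 2; 0 2 6]
S = H·P̄·Hᵀ + R = [71 7; 7 55]
K = P̄·Hᵀ·S⁻¹ = [137/964 263/964; 815/1928 -279/1928; 49/241 -15/241]
x' − x̄ = [-989/241, 569/482, 112/241] = K·y
y = (KᵀK)⁻¹·Kᵀ·(x' − x̄) = [-2, -14]
z = y + H·x̄ = [-2, -14] + [0, 12] = [-2, -2]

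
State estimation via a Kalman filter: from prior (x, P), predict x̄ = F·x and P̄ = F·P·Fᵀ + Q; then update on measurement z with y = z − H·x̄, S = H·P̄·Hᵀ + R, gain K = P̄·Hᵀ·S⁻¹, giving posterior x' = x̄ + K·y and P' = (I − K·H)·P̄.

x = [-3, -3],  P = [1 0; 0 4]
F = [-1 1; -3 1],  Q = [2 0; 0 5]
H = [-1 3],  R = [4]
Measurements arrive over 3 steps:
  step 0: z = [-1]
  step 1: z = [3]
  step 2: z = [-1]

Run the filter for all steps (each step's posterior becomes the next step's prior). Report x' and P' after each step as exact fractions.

step 0: x' = [-266/131, -107/131], P' = [721/131 259/131; 259/131 149/131]
step 1: x' = [17463/45133, 52982/45133], P' = [132686/45133 48514/45133; 48514/45133 37426/45133]
step 2: x' = [7248935/9390943, -698812/9390943], P' = [27017118/9390943 9753618/9390943; 9753618/9390943 7594026/9390943]

step 0: x̄ = F·x = [0, 6]
step 0: P̄ = F·P·Fᵀ + Q = [7 7; 7 18]
step 0: y = z − H·x̄ = [-19]
step 0: S = H·P̄·Hᵀ + R = [131]
step 0: K = P̄·Hᵀ·S⁻¹ = [14/131; 47/131]
step 0: x' = x̄ + K·y = [-266/131, -107/131]
step 0: P' = (I − K·H)·P̄ = [721/131 259/131; 259/131 149/131]
step 1: x̄ = F·x = [159/131, 691/131]
step 1: P̄ = F·P·Fᵀ + Q = [614/131 1276/131; 1276/131 5739/131]
step 1: y = z − H·x̄ = [-1521/131]
step 1: S = H·P̄·Hᵀ + R = [45133/131]
step 1: K = P̄·Hᵀ·S⁻¹ = [3214/45133; 15941/45133]
step 1: x' = x̄ + K·y = [17463/45133, 52982/45133]
step 1: P' = (I − K·H)·P̄ = [132686/45133 48514/45133; 48514/45133 37426/45133]
step 2: x̄ = F·x = [3229/4103, 593/45133]
step 2: P̄ = F·P·Fᵀ + Q = [1350/373 21948/4103; 21948/4103 1166181/45133]
step 2: y = z − H·x̄ = [-11393/45133]
step 2: S = H·P̄·Hᵀ + R = [9390943/45133]
step 2: K = P̄·Hᵀ·S⁻¹ = [560934/9390943; 3257115/9390943]
step 2: x' = x̄ + K·y = [7248935/9390943, -698812/9390943]
step 2: P' = (I − K·H)·P̄ = [27017118/9390943 9753618/9390943; 9753618/9390943 7594026/9390943]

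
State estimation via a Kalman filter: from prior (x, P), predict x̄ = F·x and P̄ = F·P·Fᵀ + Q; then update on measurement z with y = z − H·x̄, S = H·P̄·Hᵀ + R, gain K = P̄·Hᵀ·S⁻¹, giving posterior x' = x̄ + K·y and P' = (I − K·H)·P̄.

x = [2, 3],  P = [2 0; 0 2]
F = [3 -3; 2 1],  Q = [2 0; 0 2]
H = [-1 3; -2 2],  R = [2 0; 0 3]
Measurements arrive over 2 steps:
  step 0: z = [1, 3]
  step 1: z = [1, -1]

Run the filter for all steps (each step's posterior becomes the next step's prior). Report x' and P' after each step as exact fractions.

step 0: x̄ = F·x = [-3, 7]
step 0: P̄ = F·P·Fᵀ + Q = [38 6; 6 12]
step 0: y = z − H·x̄ = [-23, -17]
step 0: S = H·P̄·Hᵀ + R = [112 100; 100 155]
step 0: K = P̄·Hᵀ·S⁻¹ = [165/368 -323/460; 15/32 -9/40]
step 0: x' = x̄ + K·y = [-2531/1840, 7/160]
step 0: P' = (I − K·H)·P̄ = [933/460 39/40; 39/40 51/80]
step 1: x̄ = F·x = [-15669/3680, -9963/3680]
step 1: P̄ = F·P·Fᵀ + Q = [15533/1840 13491/1840; 13491/1840 26957/1840]
step 1: y = z − H·x̄ = [895/184, -3773/920]
step 1: S = H·P̄·Hᵀ + R = [2261/23 1061/23; 1061/23 4222/115]
step 1: K = P̄·Hᵀ·S⁻¹ = [276005/681276 -96998/170319; 307835/681276 -28796/170319]
step 1: x' = x̄ + K·y = [65843/1362552, 250571/1362552]
step 1: P' = (I − K·H)·P̄ = [1148987/681276 566999/681276; 566999/681276 394223/681276]

step 0: x' = [-2531/1840, 7/160], P' = [933/460 39/40; 39/40 51/80]
step 1: x' = [65843/1362552, 250571/1362552], P' = [1148987/681276 566999/681276; 566999/681276 394223/681276]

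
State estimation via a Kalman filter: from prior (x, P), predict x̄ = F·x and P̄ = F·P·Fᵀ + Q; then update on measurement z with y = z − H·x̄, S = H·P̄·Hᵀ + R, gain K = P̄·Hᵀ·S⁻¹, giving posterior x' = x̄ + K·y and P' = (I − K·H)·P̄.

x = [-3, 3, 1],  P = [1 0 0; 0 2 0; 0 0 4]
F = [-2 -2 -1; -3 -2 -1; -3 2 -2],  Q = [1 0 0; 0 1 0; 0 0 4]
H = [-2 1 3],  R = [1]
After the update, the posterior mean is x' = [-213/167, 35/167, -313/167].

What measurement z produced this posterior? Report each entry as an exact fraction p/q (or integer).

x̄ = F·x = [-1, 2, 13]
P̄ = F·P·Fᵀ + Q = [17 18 6; 18 22 9; 6 9 37]
S = H·P̄·Hᵀ + R = [334]
K = P̄·Hᵀ·S⁻¹ = [1/167; 13/334; 54/167]
x' − x̄ = [-46/167, -299/167, -2484/167] = K·y
y = (KᵀK)⁻¹·Kᵀ·(x' − x̄) = [-46]
z = y + H·x̄ = [-46] + [43] = [-3]

z = [-3]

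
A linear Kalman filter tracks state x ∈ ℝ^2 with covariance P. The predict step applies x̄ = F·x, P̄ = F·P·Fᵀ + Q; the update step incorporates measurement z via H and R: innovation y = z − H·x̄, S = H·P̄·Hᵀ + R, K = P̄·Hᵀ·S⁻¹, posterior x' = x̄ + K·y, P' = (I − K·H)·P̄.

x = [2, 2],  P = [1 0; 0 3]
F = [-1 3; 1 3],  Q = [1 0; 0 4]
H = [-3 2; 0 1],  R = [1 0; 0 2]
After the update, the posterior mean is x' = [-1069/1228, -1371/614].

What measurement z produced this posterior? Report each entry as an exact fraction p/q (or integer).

z = [-2, -3]

x̄ = F·x = [4, 8]
P̄ = F·P·Fᵀ + Q = [29 26; 26 32]
S = H·P̄·Hᵀ + R = [78 -14; -14 34]
K = P̄·Hᵀ·S⁻¹ = [-413/1228 769/1228; -7/614 575/614]
x' − x̄ = [-5981/1228, -6283/614] = K·y
y = (KᵀK)⁻¹·Kᵀ·(x' − x̄) = [-6, -11]
z = y + H·x̄ = [-6, -11] + [4, 8] = [-2, -3]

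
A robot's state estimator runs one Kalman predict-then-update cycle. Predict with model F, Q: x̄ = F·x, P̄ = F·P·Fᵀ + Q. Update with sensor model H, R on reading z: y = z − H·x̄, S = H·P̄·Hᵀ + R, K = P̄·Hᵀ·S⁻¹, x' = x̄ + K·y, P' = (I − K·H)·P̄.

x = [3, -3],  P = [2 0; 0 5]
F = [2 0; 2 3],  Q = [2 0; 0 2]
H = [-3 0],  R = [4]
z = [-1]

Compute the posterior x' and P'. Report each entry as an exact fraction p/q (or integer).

x̄ = F·x = [6, -3]
P̄ = F·P·Fᵀ + Q = [10 8; 8 55]
y = z − H·x̄ = [17]
S = H·P̄·Hᵀ + R = [94]
K = P̄·Hᵀ·S⁻¹ = [-15/47; -12/47]
x' = x̄ + K·y = [27/47, -345/47]
P' = (I − K·H)·P̄ = [20/47 16/47; 16/47 2297/47]

x' = [27/47, -345/47]
P' = [20/47 16/47; 16/47 2297/47]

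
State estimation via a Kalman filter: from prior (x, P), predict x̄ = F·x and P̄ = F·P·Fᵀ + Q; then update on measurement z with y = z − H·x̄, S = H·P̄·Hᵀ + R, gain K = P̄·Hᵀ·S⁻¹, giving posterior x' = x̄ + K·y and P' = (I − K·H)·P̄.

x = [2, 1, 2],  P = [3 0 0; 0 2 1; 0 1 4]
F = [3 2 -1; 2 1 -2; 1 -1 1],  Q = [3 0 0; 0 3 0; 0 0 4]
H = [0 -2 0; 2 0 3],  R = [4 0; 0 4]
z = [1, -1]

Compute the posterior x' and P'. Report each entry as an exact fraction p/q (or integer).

x̄ = F·x = [6, 1, 3]
P̄ = F·P·Fᵀ + Q = [38 25 4; 25 29 -1; 4 -1 11]
y = z − H·x̄ = [3, -22]
S = H·P̄·Hᵀ + R = [120 -94; -94 303]
K = P̄·Hᵀ·S⁻¹ = [-3439/13762 1465/6881; -3289/6881 47/6881; 1115/6881 1277/6881]
x' = x̄ + K·y = [7795/13762, -4020/6881, -4106/6881]
P' = (I − K·H)·P̄ = [46583/6881 3439/6881 -29102/6881; 3439/6881 6578/6881 -2230/6881; -29102/6881 -2230/6881 21104/6881]

x' = [7795/13762, -4020/6881, -4106/6881]
P' = [46583/6881 3439/6881 -29102/6881; 3439/6881 6578/6881 -2230/6881; -29102/6881 -2230/6881 21104/6881]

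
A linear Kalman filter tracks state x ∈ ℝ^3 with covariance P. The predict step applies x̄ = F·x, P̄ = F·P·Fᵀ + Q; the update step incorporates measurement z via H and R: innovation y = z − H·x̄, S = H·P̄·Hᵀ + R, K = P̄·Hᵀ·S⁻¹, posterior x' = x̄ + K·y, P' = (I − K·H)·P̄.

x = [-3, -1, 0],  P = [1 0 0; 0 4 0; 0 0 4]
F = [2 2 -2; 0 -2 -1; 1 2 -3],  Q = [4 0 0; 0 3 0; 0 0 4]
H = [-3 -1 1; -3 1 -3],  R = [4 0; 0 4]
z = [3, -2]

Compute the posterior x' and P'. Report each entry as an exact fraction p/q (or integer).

x̄ = F·x = [-8, 2, -5]
P̄ = F·P·Fᵀ + Q = [40 -8 42; -8 23 -4; 42 -4 57]
y = z − H·x̄ = [-14, -43]
S = H·P̄·Hᵀ + R = [152 402; 402 1728]
K = P̄·Hᵀ·S⁻¹ = [-1571/8421 -2617/25263; -4817/16842 5087/50526; 1447/16842 -9811/50526]
x' = x̄ + K·y = [-23591/25263, 84625/50526, 108469/50526]
P' = (I − K·H)·P̄ = [15892/25263 -61840/25263 -33016/25263; -61840/25263 409306/25263 194884/25263; -33016/25263 194884/25263 104518/25263]

x' = [-23591/25263, 84625/50526, 108469/50526]
P' = [15892/25263 -61840/25263 -33016/25263; -61840/25263 409306/25263 194884/25263; -33016/25263 194884/25263 104518/25263]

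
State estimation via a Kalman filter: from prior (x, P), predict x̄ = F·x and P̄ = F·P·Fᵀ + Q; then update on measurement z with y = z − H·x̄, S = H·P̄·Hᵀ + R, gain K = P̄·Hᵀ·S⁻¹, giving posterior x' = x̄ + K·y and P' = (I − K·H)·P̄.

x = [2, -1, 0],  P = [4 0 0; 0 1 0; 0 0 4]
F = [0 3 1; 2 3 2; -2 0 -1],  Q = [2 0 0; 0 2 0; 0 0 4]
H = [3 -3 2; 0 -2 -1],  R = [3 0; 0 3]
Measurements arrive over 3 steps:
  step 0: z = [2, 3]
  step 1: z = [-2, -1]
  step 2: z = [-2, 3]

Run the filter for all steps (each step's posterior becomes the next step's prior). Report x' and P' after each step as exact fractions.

step 0: x' = [-60605/36429, -22979/12143, 6916/12143], P' = [147707/36429 24871/12143 -35108/12143; 24871/12143 15885/12143 -15504/12143; -35108/12143 -15504/12143 33240/12143]
step 1: x' = [-123854293/98221587, -5051489/32740529, 61173158/98221587], P' = [116811941/32740529 58470441/32740529 -85615910/32740529; 58470441/32740529 38201493/32740529 -36915498/32740529; -85615910/32740529 -36915498/32740529 84342712/32740529]
step 2: x' = [-537412257425/705867568743, -188167313783/235289189581, -206167197716/235289189581], P' = [834310188967/235289189581 417292902081/235289189581 -611054089164/235289189581; 417292902081/235289189581 272899096179/235289189581 -262914437616/235289189581; -611054089164/235289189581 -262914437616/235289189581 602668834536/235289189581]

step 0: x̄ = F·x = [-3, 1, -4]
step 0: P̄ = F·P·Fᵀ + Q = [15 17 -4; 17 43 -24; -4 -24 24]
step 0: y = z − H·x̄ = [22, 1]
step 0: S = H·P̄·Hᵀ + R = [555 144; 144 103]
step 0: K = P̄·Hᵀ·S⁻¹ = [2878/36429 -4878/12143; -1350/12143 -5422/12143; 2556/12143 -744/12143]
step 0: x' = x̄ + K·y = [-60605/36429, -22979/12143, 6916/12143]
step 0: P' = (I − K·H)·P̄ = [147707/36429 24871/12143 -35108/12143; 24871/12143 15885/12143 -15504/12143; -35108/12143 -15504/12143 33240/12143]
step 1: x̄ = F·x = [-62021/12143, -286525/36429, 100462/36429]
step 1: P̄ = F·P·Fᵀ + Q = [107467/12143 148919/12143 -65738/12143; 148919/12143 986081/36429 -466466/36429; -65738/12143 -466466/36429 414968/36429]
step 1: y = z − H·x̄ = [-575168/36429, -509017/36429]
step 1: S = H·P̄·Hᵀ + R = [8734895/36429 3464116/36429; 3464116/36429 2602715/36429]
step 1: K = P̄·Hᵀ·S⁻¹ = [3792680/98221587 -31324972/98221587; -4341384/32740529 -13162496/32740529; 22584188/98221587 -10511716/98221587]
step 1: x' = x̄ + K·y = [-123854293/98221587, -5051489/32740529, 61173158/98221587]
step 1: P' = (I − K·H)·P̄ = [116811941/32740529 58470441/32740529 -85615910/32740529; 58470441/32740529 38201493/32740529 -36915498/32740529; -85615910/32740529 -36915498/32740529 84342712/32740529]
step 2: x̄ = F·x = [15709757/98221587, -170825671/98221587, 62178476/32740529]
step 2: P̄ = F·P·Fᵀ + Q = [272144219/32740529 359850205/32740529 -153187044/32740529; 359850205/32740529 787645143/32740529 -362313880/32740529; -153187044/32740529 -362313880/32740529 340088952/32740529]
step 2: y = z − H·x̄ = [-376373438/32740529, 139548847/98221587]
step 2: S = H·P̄·Hᵀ + R = [7028899995/32740529 2708466736/32740529; 2708466736/32740529 2139635591/32740529]
step 2: K = P̄·Hᵀ·S⁻¹ = [9647894110/235289189581 -74510571666/235289189581; -30882485842/235289189581 -94294584914/235289189581; 53639571476/235289189581 -25613319768/235289189581]
step 2: x' = x̄ + K·y = [-537412257425/705867568743, -188167313783/235289189581, -206167197716/235289189581]
step 2: P' = (I − K·H)·P̄ = [834310188967/235289189581 417292902081/235289189581 -611054089164/235289189581; 417292902081/235289189581 272899096179/235289189581 -262914437616/235289189581; -611054089164/235289189581 -262914437616/235289189581 602668834536/235289189581]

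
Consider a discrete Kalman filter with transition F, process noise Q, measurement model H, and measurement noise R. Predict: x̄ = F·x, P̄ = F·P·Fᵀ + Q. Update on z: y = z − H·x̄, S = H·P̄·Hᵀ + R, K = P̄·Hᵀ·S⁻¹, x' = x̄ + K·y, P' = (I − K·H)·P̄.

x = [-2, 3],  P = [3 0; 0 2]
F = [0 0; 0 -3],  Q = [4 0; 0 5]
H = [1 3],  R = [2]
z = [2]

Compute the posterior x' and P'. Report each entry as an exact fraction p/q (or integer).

x' = [116/213, 28/71]
P' = [836/213 -92/71; -92/71 46/71]

x̄ = F·x = [0, -9]
P̄ = F·P·Fᵀ + Q = [4 0; 0 23]
y = z − H·x̄ = [29]
S = H·P̄·Hᵀ + R = [213]
K = P̄·Hᵀ·S⁻¹ = [4/213; 23/71]
x' = x̄ + K·y = [116/213, 28/71]
P' = (I − K·H)·P̄ = [836/213 -92/71; -92/71 46/71]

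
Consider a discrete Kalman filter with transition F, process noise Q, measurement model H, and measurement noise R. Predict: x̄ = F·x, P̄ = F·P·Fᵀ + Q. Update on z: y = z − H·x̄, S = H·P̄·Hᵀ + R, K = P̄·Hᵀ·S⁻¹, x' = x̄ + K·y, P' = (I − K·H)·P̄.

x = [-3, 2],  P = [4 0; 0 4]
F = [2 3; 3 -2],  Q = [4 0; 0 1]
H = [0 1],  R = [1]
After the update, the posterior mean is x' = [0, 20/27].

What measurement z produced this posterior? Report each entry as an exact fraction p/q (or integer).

z = [1]

x̄ = F·x = [0, -13]
P̄ = F·P·Fᵀ + Q = [56 0; 0 53]
S = H·P̄·Hᵀ + R = [54]
K = P̄·Hᵀ·S⁻¹ = [0; 53/54]
x' − x̄ = [0, 371/27] = K·y
y = (KᵀK)⁻¹·Kᵀ·(x' − x̄) = [14]
z = y + H·x̄ = [14] + [-13] = [1]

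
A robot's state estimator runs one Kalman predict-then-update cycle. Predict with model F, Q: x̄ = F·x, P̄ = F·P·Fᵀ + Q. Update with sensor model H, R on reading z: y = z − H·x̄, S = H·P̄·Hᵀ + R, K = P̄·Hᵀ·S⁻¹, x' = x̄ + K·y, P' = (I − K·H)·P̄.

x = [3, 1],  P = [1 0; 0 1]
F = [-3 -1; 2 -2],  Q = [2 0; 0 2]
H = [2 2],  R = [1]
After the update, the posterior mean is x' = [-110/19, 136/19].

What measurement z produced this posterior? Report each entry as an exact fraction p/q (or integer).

x̄ = F·x = [-10, 4]
P̄ = F·P·Fᵀ + Q = [12 -4; -4 10]
S = H·P̄·Hᵀ + R = [57]
K = P̄·Hᵀ·S⁻¹ = [16/57; 4/19]
x' − x̄ = [80/19, 60/19] = K·y
y = (KᵀK)⁻¹·Kᵀ·(x' − x̄) = [15]
z = y + H·x̄ = [15] + [-12] = [3]

z = [3]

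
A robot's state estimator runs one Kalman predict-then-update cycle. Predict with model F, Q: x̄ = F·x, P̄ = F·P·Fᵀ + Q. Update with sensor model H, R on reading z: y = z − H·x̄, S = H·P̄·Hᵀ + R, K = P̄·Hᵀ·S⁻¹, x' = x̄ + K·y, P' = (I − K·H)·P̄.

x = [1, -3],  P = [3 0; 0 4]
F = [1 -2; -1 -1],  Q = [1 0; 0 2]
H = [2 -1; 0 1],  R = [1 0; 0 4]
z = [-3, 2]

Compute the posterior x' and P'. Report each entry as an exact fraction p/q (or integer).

x' = [-43/101, 586/303]
P' = [95/101 140/101; 140/101 2516/909]

x̄ = F·x = [7, 2]
P̄ = F·P·Fᵀ + Q = [20 5; 5 9]
y = z − H·x̄ = [-15, 0]
S = H·P̄·Hᵀ + R = [70 1; 1 13]
K = P̄·Hᵀ·S⁻¹ = [50/101 35/101; 4/909 629/909]
x' = x̄ + K·y = [-43/101, 586/303]
P' = (I − K·H)·P̄ = [95/101 140/101; 140/101 2516/909]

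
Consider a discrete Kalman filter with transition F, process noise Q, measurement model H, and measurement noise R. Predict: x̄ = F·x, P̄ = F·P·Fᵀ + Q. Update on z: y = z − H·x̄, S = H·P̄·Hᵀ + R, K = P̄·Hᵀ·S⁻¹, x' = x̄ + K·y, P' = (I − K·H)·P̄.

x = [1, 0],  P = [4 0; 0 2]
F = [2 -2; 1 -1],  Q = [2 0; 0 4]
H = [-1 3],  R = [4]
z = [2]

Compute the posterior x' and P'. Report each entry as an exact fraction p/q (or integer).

x' = [53/24, 11/8]
P' = [287/12 33/4; 33/4 13/4]

x̄ = F·x = [2, 1]
P̄ = F·P·Fᵀ + Q = [26 12; 12 10]
y = z − H·x̄ = [1]
S = H·P̄·Hᵀ + R = [48]
K = P̄·Hᵀ·S⁻¹ = [5/24; 3/8]
x' = x̄ + K·y = [53/24, 11/8]
P' = (I − K·H)·P̄ = [287/12 33/4; 33/4 13/4]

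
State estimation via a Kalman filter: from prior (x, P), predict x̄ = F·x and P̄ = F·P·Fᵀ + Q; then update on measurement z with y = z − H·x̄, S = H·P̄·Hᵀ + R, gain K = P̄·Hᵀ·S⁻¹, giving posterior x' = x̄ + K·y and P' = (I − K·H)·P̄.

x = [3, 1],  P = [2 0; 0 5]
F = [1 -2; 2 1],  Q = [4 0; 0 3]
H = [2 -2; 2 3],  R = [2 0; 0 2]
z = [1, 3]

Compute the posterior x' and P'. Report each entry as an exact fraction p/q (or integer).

x' = [8823/9697, 4533/9697]
P' = [2496/9697 -386/9697; -386/9697 1536/9697]

x̄ = F·x = [1, 7]
P̄ = F·P·Fᵀ + Q = [26 -6; -6 16]
y = z − H·x̄ = [13, -20]
S = H·P̄·Hᵀ + R = [218 -4; -4 178]
K = P̄·Hᵀ·S⁻¹ = [2882/9697 1917/9697; -1922/9697 1918/9697]
x' = x̄ + K·y = [8823/9697, 4533/9697]
P' = (I − K·H)·P̄ = [2496/9697 -386/9697; -386/9697 1536/9697]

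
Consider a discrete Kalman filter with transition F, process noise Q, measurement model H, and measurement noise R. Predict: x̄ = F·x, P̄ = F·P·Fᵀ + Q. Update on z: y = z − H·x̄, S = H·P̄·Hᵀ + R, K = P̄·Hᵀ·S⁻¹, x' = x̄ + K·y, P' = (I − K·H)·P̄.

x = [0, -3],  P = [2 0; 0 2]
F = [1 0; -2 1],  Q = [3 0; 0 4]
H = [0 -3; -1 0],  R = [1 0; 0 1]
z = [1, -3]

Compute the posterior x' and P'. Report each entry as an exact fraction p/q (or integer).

x' = [459/206, -39/103]
P' = [491/618 -2/309; -2/309 34/309]

x̄ = F·x = [0, -3]
P̄ = F·P·Fᵀ + Q = [5 -4; -4 14]
y = z − H·x̄ = [-8, -3]
S = H·P̄·Hᵀ + R = [127 -12; -12 6]
K = P̄·Hᵀ·S⁻¹ = [2/103 -491/618; -34/103 2/309]
x' = x̄ + K·y = [459/206, -39/103]
P' = (I − K·H)·P̄ = [491/618 -2/309; -2/309 34/309]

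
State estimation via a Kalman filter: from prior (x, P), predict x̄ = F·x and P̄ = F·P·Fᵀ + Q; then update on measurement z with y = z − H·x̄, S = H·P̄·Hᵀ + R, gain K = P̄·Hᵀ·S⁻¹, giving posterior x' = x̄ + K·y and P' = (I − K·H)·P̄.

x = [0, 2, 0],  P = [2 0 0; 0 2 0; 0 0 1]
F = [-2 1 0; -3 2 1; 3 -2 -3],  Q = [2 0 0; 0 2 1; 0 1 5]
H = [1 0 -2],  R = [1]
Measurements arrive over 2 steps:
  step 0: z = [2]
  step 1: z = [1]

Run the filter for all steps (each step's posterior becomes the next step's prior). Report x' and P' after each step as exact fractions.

step 0: x̄ = F·x = [2, 4, -4]
step 0: P̄ = F·P·Fᵀ + Q = [12 16 -16; 16 29 -28; -16 -28 40]
step 0: y = z − H·x̄ = [-8]
step 0: S = H·P̄·Hᵀ + R = [237]
step 0: K = P̄·Hᵀ·S⁻¹ = [44/237; 24/79; -32/79]
step 0: x' = x̄ + K·y = [122/237, 124/79, -60/79]
step 0: P' = (I − K·H)·P̄ = [908/237 208/79 144/79; 208/79 563/79 92/79; 144/79 92/79 88/79]
step 1: x̄ = F·x = [128/237, 66/79, 54/79]
step 1: P̄ = F·P·Fᵀ + Q = [3299/237 1290/79 -898/79; 1290/79 2230/79 -1673/79; -898/79 -1673/79 2179/79]
step 1: y = z − H·x̄ = [433/237]
step 1: S = H·P̄·Hᵀ + R = [40460/237]
step 1: K = P̄·Hᵀ·S⁻¹ = [73/340; 3477/10115; -3942/10115]
step 1: x' = x̄ + K·y = [317/340, 14803/10115, -288/10115]
step 1: P' = (I − K·H)·P̄ = [121/20 317/85 248/85; 317/85 81482/10115 17123/10115; 248/85 17123/10115 16727/10115]

step 0: x' = [122/237, 124/79, -60/79], P' = [908/237 208/79 144/79; 208/79 563/79 92/79; 144/79 92/79 88/79]
step 1: x' = [317/340, 14803/10115, -288/10115], P' = [121/20 317/85 248/85; 317/85 81482/10115 17123/10115; 248/85 17123/10115 16727/10115]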